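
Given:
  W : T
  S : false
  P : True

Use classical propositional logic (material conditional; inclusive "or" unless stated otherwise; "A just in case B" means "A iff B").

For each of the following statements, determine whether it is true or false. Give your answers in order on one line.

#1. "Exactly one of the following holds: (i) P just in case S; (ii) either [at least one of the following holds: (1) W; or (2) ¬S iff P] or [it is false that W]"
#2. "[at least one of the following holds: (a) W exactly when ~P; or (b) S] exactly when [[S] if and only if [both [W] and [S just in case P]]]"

#1 T; #2 F

#1: In symbols: (P iff S) xor ((W or (not S iff P)) or not W)

P iff S = True iff False = False
not S = not False = True
not S iff P = True iff True = True
W or (not S iff P) = True or True = True
not W = not True = False
(W or (not S iff P)) or not W = True or False = True
(P iff S) xor ((W or (not S iff P)) or not W) = False xor True = True
So #1 is true.

#2: This is ((W iff not P) or S) iff (S iff (W and (S iff P))).

not P = not True = False
W iff not P = True iff False = False
(W iff not P) or S = False or False = False
S iff P = False iff True = False
W and (S iff P) = True and False = False
S iff (W and (S iff P)) = False iff False = True
((W iff not P) or S) iff (S iff (W and (S iff P))) = False iff True = False
So #2 is false.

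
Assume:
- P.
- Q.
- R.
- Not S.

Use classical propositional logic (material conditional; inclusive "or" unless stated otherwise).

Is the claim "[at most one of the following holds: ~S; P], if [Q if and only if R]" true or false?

In symbols: (Q iff R) -> (not S nand P)

Q iff R = True iff True = True
not S = not False = True
not S nand P = True nand True = False
(Q iff R) -> (not S nand P) = True -> False = False

False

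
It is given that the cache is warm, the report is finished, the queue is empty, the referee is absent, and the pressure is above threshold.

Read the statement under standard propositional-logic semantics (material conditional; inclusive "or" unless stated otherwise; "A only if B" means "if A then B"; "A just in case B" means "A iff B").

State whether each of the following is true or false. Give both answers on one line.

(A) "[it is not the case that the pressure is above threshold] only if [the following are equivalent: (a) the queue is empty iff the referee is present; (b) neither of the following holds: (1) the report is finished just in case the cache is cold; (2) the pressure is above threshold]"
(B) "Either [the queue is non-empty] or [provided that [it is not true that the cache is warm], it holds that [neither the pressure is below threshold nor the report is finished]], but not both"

(A) True / (B) True

Let U = "the pressure is above threshold" (T), R = "the queue is empty" (T), S = "the referee is present" (F), Q = "the report is finished" (T), P = "the cache is warm" (T).

(A): In symbols: ¬U → ((R ↔ S) ↔ ((Q ↔ ¬P) ↓ U))

¬U = ¬T = F
R ↔ S = T ↔ F = F
¬P = ¬T = F
Q ↔ ¬P = T ↔ F = F
(Q ↔ ¬P) ↓ U = F ↓ T = F
(R ↔ S) ↔ ((Q ↔ ¬P) ↓ U) = F ↔ F = T
¬U → ((R ↔ S) ↔ ((Q ↔ ¬P) ↓ U)) = F → T = T
Hence (A) is true.

(B): In symbols: ¬R ⊕ (¬P → (¬U ↓ Q))

¬R = ¬T = F
¬P = ¬T = F
¬U = ¬T = F
¬U ↓ Q = F ↓ T = F
¬P → (¬U ↓ Q) = F → F = T
¬R ⊕ (¬P → (¬U ↓ Q)) = F ⊕ T = T
Thus (B) is true.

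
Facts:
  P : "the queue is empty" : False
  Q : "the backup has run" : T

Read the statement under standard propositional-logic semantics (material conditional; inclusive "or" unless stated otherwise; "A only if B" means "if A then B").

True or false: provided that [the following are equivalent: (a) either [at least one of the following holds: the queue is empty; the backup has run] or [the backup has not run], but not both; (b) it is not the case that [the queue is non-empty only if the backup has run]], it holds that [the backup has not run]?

In symbols: (((P | Q) xor ~Q) <-> ~(~P -> Q)) -> ~Q

P | Q = F | T = T
~Q = ~T = F
(P | Q) xor ~Q = T xor F = T
~P = ~F = T
~P -> Q = T -> T = T
~(~P -> Q) = ~T = F
((P | Q) xor ~Q) <-> ~(~P -> Q) = T <-> F = F
~Q = ~T = F
(((P | Q) xor ~Q) <-> ~(~P -> Q)) -> ~Q = F -> F = T

True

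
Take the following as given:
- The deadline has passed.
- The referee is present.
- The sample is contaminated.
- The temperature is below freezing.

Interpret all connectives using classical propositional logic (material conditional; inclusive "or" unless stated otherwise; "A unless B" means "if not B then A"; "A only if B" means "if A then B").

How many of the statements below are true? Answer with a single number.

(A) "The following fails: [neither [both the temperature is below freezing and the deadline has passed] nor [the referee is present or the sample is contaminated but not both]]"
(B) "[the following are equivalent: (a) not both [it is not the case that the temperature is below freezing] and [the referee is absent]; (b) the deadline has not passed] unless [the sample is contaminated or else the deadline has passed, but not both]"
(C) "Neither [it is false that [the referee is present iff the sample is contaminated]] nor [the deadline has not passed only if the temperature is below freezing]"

Let U = "the temperature is below freezing" (T), P = "the deadline has passed" (T), S = "the referee is present" (T), W = "the sample is contaminated" (T).

(A): Formalization: ~((U & P) nor (S xor W))

U & P = T & T = T
S xor W = T xor T = F
(U & P) nor (S xor W) = T nor F = F
~((U & P) nor (S xor W)) = ~F = T
So (A) is true.

(B): Formalization: ((~U nand ~S) <-> ~P) | (W xor P)

~U = ~T = F
~S = ~T = F
~U nand ~S = F nand F = T
~P = ~T = F
(~U nand ~S) <-> ~P = T <-> F = F
W xor P = T xor T = F
((~U nand ~S) <-> ~P) | (W xor P) = F | F = F
Hence (B) is false.

(C): In symbols: ~(S <-> W) nor (~P -> U)

S <-> W = T <-> T = T
~(S <-> W) = ~T = F
~P = ~T = F
~P -> U = F -> T = T
~(S <-> W) nor (~P -> U) = F nor T = F
Thus (C) is false.

1 of the 3 statements is true ((A)).

1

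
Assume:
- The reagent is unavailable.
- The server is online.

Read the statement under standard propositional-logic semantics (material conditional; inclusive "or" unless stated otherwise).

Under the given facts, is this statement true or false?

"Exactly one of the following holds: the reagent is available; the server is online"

Let K = "the reagent is available" (F), R = "the server is online" (T).
Formalization: K xor R

K xor R = F xor T = T

The statement is true.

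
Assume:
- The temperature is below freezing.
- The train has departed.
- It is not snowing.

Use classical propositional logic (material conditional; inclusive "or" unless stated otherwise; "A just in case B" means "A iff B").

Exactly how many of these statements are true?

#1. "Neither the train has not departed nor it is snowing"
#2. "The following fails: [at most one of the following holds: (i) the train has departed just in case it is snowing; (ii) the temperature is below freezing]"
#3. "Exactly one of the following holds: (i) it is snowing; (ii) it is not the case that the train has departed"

1

Let Q = "the train has departed" (True), R = "it is snowing" (False), P = "the temperature is below freezing" (True).

#1: Parsed as not Q nor R

not Q = not True = False
not Q nor R = False nor False = True
Thus #1 is true.

#2: Parsed as not ((Q iff R) nand P)

Q iff R = True iff False = False
(Q iff R) nand P = False nand True = True
not ((Q iff R) nand P) = not True = False
So #2 is false.

#3: This is R xor not Q.

not Q = not True = False
R xor not Q = False xor False = False
Thus #3 is false.

True statements: 1 (#1).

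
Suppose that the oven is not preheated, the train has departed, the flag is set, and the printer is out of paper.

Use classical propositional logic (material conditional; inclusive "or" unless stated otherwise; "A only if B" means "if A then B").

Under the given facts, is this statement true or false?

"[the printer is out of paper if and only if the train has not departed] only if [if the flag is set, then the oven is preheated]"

True

Let U = "the printer has paper" (F), V = "the train has departed" (T), P = "the flag is set" (T), D = "the oven is preheated" (F).
This is (~U <-> ~V) -> (P -> D).

~U = ~F = T
~V = ~T = F
~U <-> ~V = T <-> F = F
P -> D = T -> F = F
(~U <-> ~V) -> (P -> D) = F -> F = T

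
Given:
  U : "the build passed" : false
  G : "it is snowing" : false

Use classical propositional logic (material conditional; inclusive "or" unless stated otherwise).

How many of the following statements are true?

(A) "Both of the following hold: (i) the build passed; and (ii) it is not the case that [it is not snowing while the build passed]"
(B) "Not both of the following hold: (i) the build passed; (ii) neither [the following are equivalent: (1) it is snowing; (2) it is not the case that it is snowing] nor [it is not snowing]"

1

(A): In symbols: U ∧ ¬(¬G ∧ U)

¬G = ¬F = T
¬G ∧ U = T ∧ F = F
¬(¬G ∧ U) = ¬F = T
U ∧ ¬(¬G ∧ U) = F ∧ T = F
So (A) is false.

(B): In symbols: U ↑ ((G ↔ ¬G) ↓ ¬G)

¬G = ¬F = T
G ↔ ¬G = F ↔ T = F
¬G = ¬F = T
(G ↔ ¬G) ↓ ¬G = F ↓ T = F
U ↑ ((G ↔ ¬G) ↓ ¬G) = F ↑ F = T
So (B) is true.

1 of the 2 statements is true ((B)).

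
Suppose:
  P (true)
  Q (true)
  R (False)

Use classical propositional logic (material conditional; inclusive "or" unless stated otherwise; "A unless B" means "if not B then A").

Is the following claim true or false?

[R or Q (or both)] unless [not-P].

True

Values: R=F, Q=T, P=T.
Parsed as (R | Q) | ~P

R | Q = F | T = T
~P = ~T = F
(R | Q) | ~P = T | F = T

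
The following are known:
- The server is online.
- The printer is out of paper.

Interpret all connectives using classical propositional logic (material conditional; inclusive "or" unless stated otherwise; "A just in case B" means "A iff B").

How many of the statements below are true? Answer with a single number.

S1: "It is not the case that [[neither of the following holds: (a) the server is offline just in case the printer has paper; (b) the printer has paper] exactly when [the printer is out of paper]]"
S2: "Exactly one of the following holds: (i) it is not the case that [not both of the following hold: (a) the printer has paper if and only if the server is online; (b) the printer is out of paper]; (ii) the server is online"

2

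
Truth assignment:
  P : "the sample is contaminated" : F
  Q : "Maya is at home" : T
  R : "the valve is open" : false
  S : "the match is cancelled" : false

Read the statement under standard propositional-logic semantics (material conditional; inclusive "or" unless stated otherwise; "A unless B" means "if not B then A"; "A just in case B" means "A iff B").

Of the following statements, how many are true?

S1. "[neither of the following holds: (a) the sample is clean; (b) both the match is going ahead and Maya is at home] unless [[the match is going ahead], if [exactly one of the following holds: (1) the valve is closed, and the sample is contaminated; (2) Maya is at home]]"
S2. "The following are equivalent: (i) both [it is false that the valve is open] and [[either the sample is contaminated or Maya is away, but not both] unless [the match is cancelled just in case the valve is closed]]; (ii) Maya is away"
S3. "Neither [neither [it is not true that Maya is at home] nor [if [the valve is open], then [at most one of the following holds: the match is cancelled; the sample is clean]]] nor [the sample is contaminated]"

3

S1: Formalization: (¬P ↓ (¬S ∧ Q)) ∨ (((¬R ∧ P) ⊕ Q) → ¬S)

¬P = ¬F = T
¬S = ¬F = T
¬S ∧ Q = T ∧ T = T
¬P ↓ (¬S ∧ Q) = T ↓ T = F
¬R = ¬F = T
¬R ∧ P = T ∧ F = F
(¬R ∧ P) ⊕ Q = F ⊕ T = T
¬S = ¬F = T
((¬R ∧ P) ⊕ Q) → ¬S = T → T = T
(¬P ↓ (¬S ∧ Q)) ∨ (((¬R ∧ P) ⊕ Q) → ¬S) = F ∨ T = T
Hence S1 is true.

S2: Formalization: (¬R ∧ ((P ⊕ ¬Q) ∨ (S ↔ ¬R))) ↔ ¬Q

¬R = ¬F = T
¬Q = ¬T = F
P ⊕ ¬Q = F ⊕ F = F
¬R = ¬F = T
S ↔ ¬R = F ↔ T = F
(P ⊕ ¬Q) ∨ (S ↔ ¬R) = F ∨ F = F
¬R ∧ ((P ⊕ ¬Q) ∨ (S ↔ ¬R)) = T ∧ F = F
¬Q = ¬T = F
(¬R ∧ ((P ⊕ ¬Q) ∨ (S ↔ ¬R))) ↔ ¬Q = F ↔ F = T
So S2 is true.

S3: This is (¬Q ↓ (R → (S ↑ ¬P))) ↓ P.

¬Q = ¬T = F
¬P = ¬F = T
S ↑ ¬P = F ↑ T = T
R → (S ↑ ¬P) = F → T = T
¬Q ↓ (R → (S ↑ ¬P)) = F ↓ T = F
(¬Q ↓ (R → (S ↑ ¬P))) ↓ P = F ↓ F = T
Hence S3 is true.

3 of the 3 statements are true.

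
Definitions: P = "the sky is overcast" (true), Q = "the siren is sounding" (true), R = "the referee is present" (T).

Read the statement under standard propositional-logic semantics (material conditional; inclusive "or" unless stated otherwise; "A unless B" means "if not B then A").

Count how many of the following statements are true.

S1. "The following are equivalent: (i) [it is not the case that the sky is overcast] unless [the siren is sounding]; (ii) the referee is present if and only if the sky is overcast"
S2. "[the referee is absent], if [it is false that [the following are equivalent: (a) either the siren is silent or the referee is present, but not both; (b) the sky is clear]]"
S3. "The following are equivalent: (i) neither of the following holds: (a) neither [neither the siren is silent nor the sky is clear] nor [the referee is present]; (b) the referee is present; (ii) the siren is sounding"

1

S1: In symbols: (~P | Q) <-> (R <-> P)

~P = ~T = F
~P | Q = F | T = T
R <-> P = T <-> T = T
(~P | Q) <-> (R <-> P) = T <-> T = T
Thus S1 is true.

S2: In symbols: ~((~Q xor R) <-> ~P) -> ~R

~Q = ~T = F
~Q xor R = F xor T = T
~P = ~T = F
(~Q xor R) <-> ~P = T <-> F = F
~((~Q xor R) <-> ~P) = ~F = T
~R = ~T = F
~((~Q xor R) <-> ~P) -> ~R = T -> F = F
Thus S2 is false.

S3: Formalization: (((~Q nor ~P) nor R) nor R) <-> Q

~Q = ~T = F
~P = ~T = F
~Q nor ~P = F nor F = T
(~Q nor ~P) nor R = T nor T = F
((~Q nor ~P) nor R) nor R = F nor T = F
(((~Q nor ~P) nor R) nor R) <-> Q = F <-> T = F
So S3 is false.

True statements: 1 (S1).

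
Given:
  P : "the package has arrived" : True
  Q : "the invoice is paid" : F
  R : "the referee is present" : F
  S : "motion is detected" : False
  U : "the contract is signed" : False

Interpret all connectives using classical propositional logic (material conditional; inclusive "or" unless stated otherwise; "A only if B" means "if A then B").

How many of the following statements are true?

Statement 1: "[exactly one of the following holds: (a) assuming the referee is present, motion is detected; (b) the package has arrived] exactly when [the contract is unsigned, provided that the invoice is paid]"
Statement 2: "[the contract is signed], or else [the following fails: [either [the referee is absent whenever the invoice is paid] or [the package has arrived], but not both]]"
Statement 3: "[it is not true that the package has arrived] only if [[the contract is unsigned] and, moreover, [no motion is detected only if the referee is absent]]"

Statement 1: Parsed as ((R -> S) xor P) iff (Q -> not U)

R -> S = False -> False = True
(R -> S) xor P = True xor True = False
not U = not False = True
Q -> not U = False -> True = True
((R -> S) xor P) iff (Q -> not U) = False iff True = False
Hence Statement 1 is false.

Statement 2: In symbols: U or not ((Q -> not R) xor P)

not R = not False = True
Q -> not R = False -> True = True
(Q -> not R) xor P = True xor True = False
not ((Q -> not R) xor P) = not False = True
U or not ((Q -> not R) xor P) = False or True = True
So Statement 2 is true.

Statement 3: This is not P -> (not U and (not S -> not R)).

not P = not True = False
not U = not False = True
not S = not False = True
not R = not False = True
not S -> not R = True -> True = True
not U and (not S -> not R) = True and True = True
not P -> (not U and (not S -> not R)) = False -> True = True
Thus Statement 3 is true.

2 of the 3 statements are true.

2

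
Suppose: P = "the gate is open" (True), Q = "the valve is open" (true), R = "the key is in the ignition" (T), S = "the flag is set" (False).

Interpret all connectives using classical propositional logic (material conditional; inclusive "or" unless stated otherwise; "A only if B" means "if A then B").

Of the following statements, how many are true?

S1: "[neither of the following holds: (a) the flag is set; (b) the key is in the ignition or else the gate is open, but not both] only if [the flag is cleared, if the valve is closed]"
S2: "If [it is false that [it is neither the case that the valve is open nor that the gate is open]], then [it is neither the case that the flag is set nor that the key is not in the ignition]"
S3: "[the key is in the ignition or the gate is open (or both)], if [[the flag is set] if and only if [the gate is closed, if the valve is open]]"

3

S1: Formalization: (S nor (R xor P)) -> (~Q -> ~S)

R xor P = T xor T = F
S nor (R xor P) = F nor F = T
~Q = ~T = F
~S = ~F = T
~Q -> ~S = F -> T = T
(S nor (R xor P)) -> (~Q -> ~S) = T -> T = T
So S1 is true.

S2: Parsed as ~(Q nor P) -> (S nor ~R)

Q nor P = T nor T = F
~(Q nor P) = ~F = T
~R = ~T = F
S nor ~R = F nor F = T
~(Q nor P) -> (S nor ~R) = T -> T = T
Thus S2 is true.

S3: In symbols: (S <-> (Q -> ~P)) -> (R | P)

~P = ~T = F
Q -> ~P = T -> F = F
S <-> (Q -> ~P) = F <-> F = T
R | P = T | T = T
(S <-> (Q -> ~P)) -> (R | P) = T -> T = T
So S3 is true.

Count: 3.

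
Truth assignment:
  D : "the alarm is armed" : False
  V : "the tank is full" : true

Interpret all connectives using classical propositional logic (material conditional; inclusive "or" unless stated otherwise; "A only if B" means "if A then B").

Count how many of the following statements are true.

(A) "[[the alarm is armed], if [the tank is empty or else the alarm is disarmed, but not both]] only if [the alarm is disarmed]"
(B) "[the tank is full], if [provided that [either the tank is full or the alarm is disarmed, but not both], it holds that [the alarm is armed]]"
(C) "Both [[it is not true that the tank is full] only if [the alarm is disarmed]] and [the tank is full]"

3

(A): Formalization: ((~V xor ~D) -> D) -> ~D

~V = ~T = F
~D = ~F = T
~V xor ~D = F xor T = T
(~V xor ~D) -> D = T -> F = F
~D = ~F = T
((~V xor ~D) -> D) -> ~D = F -> T = T
Hence (A) is true.

(B): This is ((V xor ~D) -> D) -> V.

~D = ~F = T
V xor ~D = T xor T = F
(V xor ~D) -> D = F -> F = T
((V xor ~D) -> D) -> V = T -> T = T
Thus (B) is true.

(C): Formalization: (~V -> ~D) & V

~V = ~T = F
~D = ~F = T
~V -> ~D = F -> T = T
(~V -> ~D) & V = T & T = T
So (C) is true.

Count: 3.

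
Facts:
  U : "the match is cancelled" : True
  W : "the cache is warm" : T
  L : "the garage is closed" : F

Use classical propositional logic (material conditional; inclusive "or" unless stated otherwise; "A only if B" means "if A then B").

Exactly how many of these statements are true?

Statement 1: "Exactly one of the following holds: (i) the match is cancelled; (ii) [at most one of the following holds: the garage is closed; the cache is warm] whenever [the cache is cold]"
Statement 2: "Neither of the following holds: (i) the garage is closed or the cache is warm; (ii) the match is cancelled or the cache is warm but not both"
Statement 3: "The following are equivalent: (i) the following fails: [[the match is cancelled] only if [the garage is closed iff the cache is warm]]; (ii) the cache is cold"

Statement 1: In symbols: U xor (~W -> (L nand W))

~W = ~T = F
L nand W = F nand T = T
~W -> (L nand W) = F -> T = T
U xor (~W -> (L nand W)) = T xor T = F
Hence Statement 1 is false.

Statement 2: Parsed as (L | W) nor (U xor W)

L | W = F | T = T
U xor W = T xor T = F
(L | W) nor (U xor W) = T nor F = F
So Statement 2 is false.

Statement 3: This is ~(U -> (L <-> W)) <-> ~W.

L <-> W = F <-> T = F
U -> (L <-> W) = T -> F = F
~(U -> (L <-> W)) = ~F = T
~W = ~T = F
~(U -> (L <-> W)) <-> ~W = T <-> F = F
So Statement 3 is false.

True statements: 0 (none).

0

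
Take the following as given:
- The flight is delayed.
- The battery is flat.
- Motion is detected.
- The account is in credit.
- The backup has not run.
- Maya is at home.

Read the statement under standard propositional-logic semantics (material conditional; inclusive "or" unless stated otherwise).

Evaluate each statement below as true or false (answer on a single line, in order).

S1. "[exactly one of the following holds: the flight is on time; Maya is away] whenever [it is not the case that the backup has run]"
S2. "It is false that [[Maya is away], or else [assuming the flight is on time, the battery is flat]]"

Let U = "the backup has run" (F), P = "the flight is delayed" (T), V = "Maya is at home" (T), Q = "the battery is charged" (F).

S1: Parsed as ~U -> (~P xor ~V)

~U = ~F = T
~P = ~T = F
~V = ~T = F
~P xor ~V = F xor F = F
~U -> (~P xor ~V) = T -> F = F
Hence S1 is false.

S2: Formalization: ~(~V | (~P -> ~Q))

~V = ~T = F
~P = ~T = F
~Q = ~F = T
~P -> ~Q = F -> T = T
~V | (~P -> ~Q) = F | T = T
~(~V | (~P -> ~Q)) = ~T = F
So S2 is false.

S1 False, S2 False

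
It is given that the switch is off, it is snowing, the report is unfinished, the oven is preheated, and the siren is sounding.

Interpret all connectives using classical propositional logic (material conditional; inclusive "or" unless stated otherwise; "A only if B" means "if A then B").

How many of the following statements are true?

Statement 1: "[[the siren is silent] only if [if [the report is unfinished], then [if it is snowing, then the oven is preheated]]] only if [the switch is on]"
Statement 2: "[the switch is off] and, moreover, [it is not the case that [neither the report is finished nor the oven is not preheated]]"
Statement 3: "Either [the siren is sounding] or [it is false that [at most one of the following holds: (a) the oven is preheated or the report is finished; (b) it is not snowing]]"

1

Let U = "the siren is sounding" (T), R = "the report is finished" (F), Q = "it is snowing" (T), S = "the oven is preheated" (T), P = "the switch is on" (F).

Statement 1: This is (~U -> (~R -> (Q -> S))) -> P.

~U = ~T = F
~R = ~F = T
Q -> S = T -> T = T
~R -> (Q -> S) = T -> T = T
~U -> (~R -> (Q -> S)) = F -> T = T
(~U -> (~R -> (Q -> S))) -> P = T -> F = F
Hence Statement 1 is false.

Statement 2: This is ~P & ~(R nor ~S).

~P = ~F = T
~S = ~T = F
R nor ~S = F nor F = T
~(R nor ~S) = ~T = F
~P & ~(R nor ~S) = T & F = F
So Statement 2 is false.

Statement 3: This is U | ~((S | R) nand ~Q).

S | R = T | F = T
~Q = ~T = F
(S | R) nand ~Q = T nand F = T
~((S | R) nand ~Q) = ~T = F
U | ~((S | R) nand ~Q) = T | F = T
Hence Statement 3 is true.

1 of the 3 statements is true.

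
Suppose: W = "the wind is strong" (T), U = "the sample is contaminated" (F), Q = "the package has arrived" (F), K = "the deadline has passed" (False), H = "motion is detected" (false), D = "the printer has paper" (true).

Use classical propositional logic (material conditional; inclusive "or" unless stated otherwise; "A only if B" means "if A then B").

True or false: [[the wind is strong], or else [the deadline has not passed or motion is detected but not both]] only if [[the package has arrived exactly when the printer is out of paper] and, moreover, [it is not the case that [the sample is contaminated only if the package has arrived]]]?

False

Values: W=True, K=False, H=False, Q=False, D=True, U=False.
In symbols: (W or (not K xor H)) -> ((Q iff not D) and not (U -> Q))

not K = not False = True
not K xor H = True xor False = True
W or (not K xor H) = True or True = True
not D = not True = False
Q iff not D = False iff False = True
U -> Q = False -> False = True
not (U -> Q) = not True = False
(Q iff not D) and not (U -> Q) = True and False = False
(W or (not K xor H)) -> ((Q iff not D) and not (U -> Q)) = True -> False = False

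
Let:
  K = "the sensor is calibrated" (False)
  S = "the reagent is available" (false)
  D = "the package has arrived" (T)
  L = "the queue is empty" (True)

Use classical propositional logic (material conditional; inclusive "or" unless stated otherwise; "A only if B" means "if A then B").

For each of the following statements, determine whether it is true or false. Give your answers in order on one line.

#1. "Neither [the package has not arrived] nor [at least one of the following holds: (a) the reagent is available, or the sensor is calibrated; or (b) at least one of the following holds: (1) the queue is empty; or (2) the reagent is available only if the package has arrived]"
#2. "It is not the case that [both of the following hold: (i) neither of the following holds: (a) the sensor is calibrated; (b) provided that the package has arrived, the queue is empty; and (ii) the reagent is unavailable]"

#1 false; #2 true

#1: Formalization: not D nor ((S or K) or (L or (S -> D)))

not D = not True = False
S or K = False or False = False
S -> D = False -> True = True
L or (S -> D) = True or True = True
(S or K) or (L or (S -> D)) = False or True = True
not D nor ((S or K) or (L or (S -> D))) = False nor True = False
Hence #1 is false.

#2: In symbols: not ((K nor (D -> L)) and not S)

D -> L = True -> True = True
K nor (D -> L) = False nor True = False
not S = not False = True
(K nor (D -> L)) and not S = False and True = False
not ((K nor (D -> L)) and not S) = not False = True
Thus #2 is true.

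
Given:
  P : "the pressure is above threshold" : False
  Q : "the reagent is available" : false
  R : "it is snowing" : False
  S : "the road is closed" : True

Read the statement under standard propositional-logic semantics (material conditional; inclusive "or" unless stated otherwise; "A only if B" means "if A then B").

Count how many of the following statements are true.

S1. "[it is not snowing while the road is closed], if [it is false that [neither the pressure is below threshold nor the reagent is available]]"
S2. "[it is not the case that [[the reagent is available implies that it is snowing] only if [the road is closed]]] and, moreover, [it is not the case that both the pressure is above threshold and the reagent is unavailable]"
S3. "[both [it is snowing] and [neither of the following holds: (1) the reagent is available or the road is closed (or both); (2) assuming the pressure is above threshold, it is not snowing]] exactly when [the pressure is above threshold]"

2

S1: In symbols: not (not P nor Q) -> (not R and S)

not P = not False = True
not P nor Q = True nor False = False
not (not P nor Q) = not False = True
not R = not False = True
not R and S = True and True = True
not (not P nor Q) -> (not R and S) = True -> True = True
So S1 is true.

S2: This is not ((Q -> R) -> S) and (P nand not Q).

Q -> R = False -> False = True
(Q -> R) -> S = True -> True = True
not ((Q -> R) -> S) = not True = False
not Q = not False = True
P nand not Q = False nand True = True
not ((Q -> R) -> S) and (P nand not Q) = False and True = False
Hence S2 is false.

S3: This is (R and ((Q or S) nor (P -> not R))) iff P.

Q or S = False or True = True
not R = not False = True
P -> not R = False -> True = True
(Q or S) nor (P -> not R) = True nor True = False
R and ((Q or S) nor (P -> not R)) = False and False = False
(R and ((Q or S) nor (P -> not R))) iff P = False iff False = True
Hence S3 is true.

True statements: 2 (S1, S3).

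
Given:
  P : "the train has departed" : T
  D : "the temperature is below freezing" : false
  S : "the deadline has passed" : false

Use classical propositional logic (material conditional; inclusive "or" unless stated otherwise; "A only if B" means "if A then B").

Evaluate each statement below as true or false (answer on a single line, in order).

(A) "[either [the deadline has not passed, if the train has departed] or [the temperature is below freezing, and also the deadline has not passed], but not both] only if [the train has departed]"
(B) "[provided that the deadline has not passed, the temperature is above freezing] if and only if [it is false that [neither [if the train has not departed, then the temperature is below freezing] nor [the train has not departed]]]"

(A) T; (B) T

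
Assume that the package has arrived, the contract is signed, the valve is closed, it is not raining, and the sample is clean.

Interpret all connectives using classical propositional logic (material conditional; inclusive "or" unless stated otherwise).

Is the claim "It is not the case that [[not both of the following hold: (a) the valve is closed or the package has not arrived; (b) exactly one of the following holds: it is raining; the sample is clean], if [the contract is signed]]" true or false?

true

Let Q = "the contract is signed" (T), R = "the valve is open" (F), P = "the package has arrived" (T), S = "it is raining" (F), U = "the sample is contaminated" (F).
Parsed as ~(Q -> ((~R | ~P) nand (S xor ~U)))

~R = ~F = T
~P = ~T = F
~R | ~P = T | F = T
~U = ~F = T
S xor ~U = F xor T = T
(~R | ~P) nand (S xor ~U) = T nand T = F
Q -> ((~R | ~P) nand (S xor ~U)) = T -> F = F
~(Q -> ((~R | ~P) nand (S xor ~U))) = ~F = T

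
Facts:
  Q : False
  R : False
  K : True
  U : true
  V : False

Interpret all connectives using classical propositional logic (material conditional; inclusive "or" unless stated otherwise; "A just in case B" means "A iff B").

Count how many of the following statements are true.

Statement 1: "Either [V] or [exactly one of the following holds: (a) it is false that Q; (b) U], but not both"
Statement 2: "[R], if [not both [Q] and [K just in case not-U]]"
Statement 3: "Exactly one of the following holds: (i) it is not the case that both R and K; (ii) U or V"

0

Statement 1: Formalization: V ⊕ (¬Q ⊕ U)

¬Q = ¬F = T
¬Q ⊕ U = T ⊕ T = F
V ⊕ (¬Q ⊕ U) = F ⊕ F = F
Thus Statement 1 is false.

Statement 2: In symbols: (Q ↑ (K ↔ ¬U)) → R

¬U = ¬T = F
K ↔ ¬U = T ↔ F = F
Q ↑ (K ↔ ¬U) = F ↑ F = T
(Q ↑ (K ↔ ¬U)) → R = T → F = F
So Statement 2 is false.

Statement 3: This is (R ↑ K) ⊕ (U ∨ V).

R ↑ K = F ↑ T = T
U ∨ V = T ∨ F = T
(R ↑ K) ⊕ (U ∨ V) = T ⊕ T = F
Hence Statement 3 is false.

0 of the 3 statements are true (none).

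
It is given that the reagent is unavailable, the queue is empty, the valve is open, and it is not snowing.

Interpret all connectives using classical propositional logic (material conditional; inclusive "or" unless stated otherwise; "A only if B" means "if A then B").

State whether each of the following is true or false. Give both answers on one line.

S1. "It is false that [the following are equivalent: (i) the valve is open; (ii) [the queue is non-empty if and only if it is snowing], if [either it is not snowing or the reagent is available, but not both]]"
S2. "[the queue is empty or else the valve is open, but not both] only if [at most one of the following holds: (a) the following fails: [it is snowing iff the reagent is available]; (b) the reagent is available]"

S1 False, S2 True

Let Q = "the valve is open" (T), V = "it is snowing" (F), G = "the reagent is available" (F), D = "the queue is empty" (T).

S1: In symbols: ~(Q <-> ((~V xor G) -> (~D <-> V)))

~V = ~F = T
~V xor G = T xor F = T
~D = ~T = F
~D <-> V = F <-> F = T
(~V xor G) -> (~D <-> V) = T -> T = T
Q <-> ((~V xor G) -> (~D <-> V)) = T <-> T = T
~(Q <-> ((~V xor G) -> (~D <-> V))) = ~T = F
So S1 is false.

S2: Formalization: (D xor Q) -> (~(V <-> G) nand G)

D xor Q = T xor T = F
V <-> G = F <-> F = T
~(V <-> G) = ~T = F
~(V <-> G) nand G = F nand F = T
(D xor Q) -> (~(V <-> G) nand G) = F -> T = T
So S2 is true.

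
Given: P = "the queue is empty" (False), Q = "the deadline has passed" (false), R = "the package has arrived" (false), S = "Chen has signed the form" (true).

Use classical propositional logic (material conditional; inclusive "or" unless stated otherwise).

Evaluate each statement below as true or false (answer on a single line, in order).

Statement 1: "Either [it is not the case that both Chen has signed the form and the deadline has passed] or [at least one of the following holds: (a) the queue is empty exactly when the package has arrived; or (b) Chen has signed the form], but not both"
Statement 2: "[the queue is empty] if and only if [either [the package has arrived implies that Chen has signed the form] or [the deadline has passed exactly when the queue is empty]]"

Statement 1: In symbols: (S ↑ Q) ⊕ ((P ↔ R) ∨ S)

S ↑ Q = T ↑ F = T
P ↔ R = F ↔ F = T
(P ↔ R) ∨ S = T ∨ T = T
(S ↑ Q) ⊕ ((P ↔ R) ∨ S) = T ⊕ T = F
Thus Statement 1 is false.

Statement 2: This is P ↔ ((R → S) ∨ (Q ↔ P)).

R → S = F → T = T
Q ↔ P = F ↔ F = T
(R → S) ∨ (Q ↔ P) = T ∨ T = T
P ↔ ((R → S) ∨ (Q ↔ P)) = F ↔ T = F
Hence Statement 2 is false.

Statement 1 False / Statement 2 False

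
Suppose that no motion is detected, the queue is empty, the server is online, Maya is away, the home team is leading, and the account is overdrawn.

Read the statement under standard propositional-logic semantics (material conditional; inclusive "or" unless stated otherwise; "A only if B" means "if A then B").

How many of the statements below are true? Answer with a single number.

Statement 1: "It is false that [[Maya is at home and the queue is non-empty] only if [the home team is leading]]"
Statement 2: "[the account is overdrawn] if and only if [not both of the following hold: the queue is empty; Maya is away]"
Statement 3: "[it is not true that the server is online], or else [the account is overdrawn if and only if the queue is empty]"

1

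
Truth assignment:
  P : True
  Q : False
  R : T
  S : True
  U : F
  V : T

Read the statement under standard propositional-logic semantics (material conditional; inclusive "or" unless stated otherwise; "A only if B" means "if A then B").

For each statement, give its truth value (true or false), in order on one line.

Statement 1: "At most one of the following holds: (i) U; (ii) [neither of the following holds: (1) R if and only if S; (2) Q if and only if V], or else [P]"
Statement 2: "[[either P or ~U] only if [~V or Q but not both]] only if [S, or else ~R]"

Statement 1 true / Statement 2 true

Statement 1: Parsed as U ↑ (((R ↔ S) ↓ (Q ↔ V)) ∨ P)

R ↔ S = T ↔ T = T
Q ↔ V = F ↔ T = F
(R ↔ S) ↓ (Q ↔ V) = T ↓ F = F
((R ↔ S) ↓ (Q ↔ V)) ∨ P = F ∨ T = T
U ↑ (((R ↔ S) ↓ (Q ↔ V)) ∨ P) = F ↑ T = T
Hence Statement 1 is true.

Statement 2: Formalization: ((P ∨ ¬U) → (¬V ⊕ Q)) → (S ∨ ¬R)

¬U = ¬F = T
P ∨ ¬U = T ∨ T = T
¬V = ¬T = F
¬V ⊕ Q = F ⊕ F = F
(P ∨ ¬U) → (¬V ⊕ Q) = T → F = F
¬R = ¬T = F
S ∨ ¬R = T ∨ F = T
((P ∨ ¬U) → (¬V ⊕ Q)) → (S ∨ ¬R) = F → T = T
So Statement 2 is true.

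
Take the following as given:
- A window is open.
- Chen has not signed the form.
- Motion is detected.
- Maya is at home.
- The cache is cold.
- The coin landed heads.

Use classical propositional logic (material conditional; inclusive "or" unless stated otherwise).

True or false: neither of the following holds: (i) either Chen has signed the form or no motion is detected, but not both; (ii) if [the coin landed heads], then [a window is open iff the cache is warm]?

true

Let Q = "Chen has signed the form" (F), R = "motion is detected" (T), V = "the coin landed heads" (T), P = "a window is open" (T), U = "the cache is warm" (F).
This is (Q xor ~R) nor (V -> (P <-> U)).

~R = ~T = F
Q xor ~R = F xor F = F
P <-> U = T <-> F = F
V -> (P <-> U) = T -> F = F
(Q xor ~R) nor (V -> (P <-> U)) = F nor F = T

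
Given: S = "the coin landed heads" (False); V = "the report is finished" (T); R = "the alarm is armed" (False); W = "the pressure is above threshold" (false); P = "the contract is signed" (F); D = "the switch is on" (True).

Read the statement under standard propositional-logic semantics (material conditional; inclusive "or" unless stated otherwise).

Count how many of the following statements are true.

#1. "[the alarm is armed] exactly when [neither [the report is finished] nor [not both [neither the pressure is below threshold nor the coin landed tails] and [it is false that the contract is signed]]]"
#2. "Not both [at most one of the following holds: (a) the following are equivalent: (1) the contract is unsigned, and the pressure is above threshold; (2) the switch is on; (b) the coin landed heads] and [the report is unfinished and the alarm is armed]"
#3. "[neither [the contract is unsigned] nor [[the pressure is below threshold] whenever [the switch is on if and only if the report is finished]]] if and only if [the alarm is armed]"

#1: Formalization: R ↔ (V ↓ ((¬W ↓ ¬S) ↑ ¬P))

¬W = ¬F = T
¬S = ¬F = T
¬W ↓ ¬S = T ↓ T = F
¬P = ¬F = T
(¬W ↓ ¬S) ↑ ¬P = F ↑ T = T
V ↓ ((¬W ↓ ¬S) ↑ ¬P) = T ↓ T = F
R ↔ (V ↓ ((¬W ↓ ¬S) ↑ ¬P)) = F ↔ F = T
Hence #1 is true.

#2: In symbols: (((¬P ∧ W) ↔ D) ↑ S) ↑ (¬V ∧ R)

¬P = ¬F = T
¬P ∧ W = T ∧ F = F
(¬P ∧ W) ↔ D = F ↔ T = F
((¬P ∧ W) ↔ D) ↑ S = F ↑ F = T
¬V = ¬T = F
¬V ∧ R = F ∧ F = F
(((¬P ∧ W) ↔ D) ↑ S) ↑ (¬V ∧ R) = T ↑ F = T
So #2 is true.

#3: This is (¬P ↓ ((D ↔ V) → ¬W)) ↔ R.

¬P = ¬F = T
D ↔ V = T ↔ T = T
¬W = ¬F = T
(D ↔ V) → ¬W = T → T = T
¬P ↓ ((D ↔ V) → ¬W) = T ↓ T = F
(¬P ↓ ((D ↔ V) → ¬W)) ↔ R = F ↔ F = T
Hence #3 is true.

True statements: 3 (#1, #2, #3).

3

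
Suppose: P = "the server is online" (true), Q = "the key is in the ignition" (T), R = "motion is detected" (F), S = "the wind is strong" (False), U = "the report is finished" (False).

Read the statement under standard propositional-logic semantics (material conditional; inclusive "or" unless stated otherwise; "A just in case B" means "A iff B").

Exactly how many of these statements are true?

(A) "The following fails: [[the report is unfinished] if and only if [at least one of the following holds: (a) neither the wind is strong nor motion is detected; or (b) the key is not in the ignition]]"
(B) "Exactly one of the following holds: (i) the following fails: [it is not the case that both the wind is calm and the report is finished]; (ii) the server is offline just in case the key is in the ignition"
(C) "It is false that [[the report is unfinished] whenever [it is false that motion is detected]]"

(A): In symbols: ~(~U <-> ((S nor R) | ~Q))

~U = ~F = T
S nor R = F nor F = T
~Q = ~T = F
(S nor R) | ~Q = T | F = T
~U <-> ((S nor R) | ~Q) = T <-> T = T
~(~U <-> ((S nor R) | ~Q)) = ~T = F
So (A) is false.

(B): Formalization: ~(~S nand U) xor (~P <-> Q)

~S = ~F = T
~S nand U = T nand F = T
~(~S nand U) = ~T = F
~P = ~T = F
~P <-> Q = F <-> T = F
~(~S nand U) xor (~P <-> Q) = F xor F = F
Thus (B) is false.

(C): Formalization: ~(~R -> ~U)

~R = ~F = T
~U = ~F = T
~R -> ~U = T -> T = T
~(~R -> ~U) = ~T = F
Hence (C) is false.

0 of the 3 statements are true (none).

0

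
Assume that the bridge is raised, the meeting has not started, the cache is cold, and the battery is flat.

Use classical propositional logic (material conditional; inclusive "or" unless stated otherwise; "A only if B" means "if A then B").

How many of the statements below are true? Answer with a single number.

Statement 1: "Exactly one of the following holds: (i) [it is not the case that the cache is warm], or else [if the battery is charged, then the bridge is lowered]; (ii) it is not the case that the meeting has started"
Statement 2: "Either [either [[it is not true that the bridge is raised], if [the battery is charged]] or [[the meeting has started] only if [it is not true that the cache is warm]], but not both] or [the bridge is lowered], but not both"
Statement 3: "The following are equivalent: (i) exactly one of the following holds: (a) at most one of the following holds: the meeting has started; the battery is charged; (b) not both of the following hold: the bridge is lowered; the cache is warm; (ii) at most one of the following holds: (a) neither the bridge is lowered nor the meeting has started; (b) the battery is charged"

Let R = "the cache is warm" (False), S = "the battery is charged" (False), P = "the bridge is raised" (True), Q = "the meeting has started" (False).

Statement 1: Formalization: (not R or (S -> not P)) xor not Q

not R = not False = True
not P = not True = False
S -> not P = False -> False = True
not R or (S -> not P) = True or True = True
not Q = not False = True
(not R or (S -> not P)) xor not Q = True xor True = False
Thus Statement 1 is false.

Statement 2: Parsed as ((S -> not P) xor (Q -> not R)) xor not P

not P = not True = False
S -> not P = False -> False = True
not R = not False = True
Q -> not R = False -> True = True
(S -> not P) xor (Q -> not R) = True xor True = False
not P = not True = False
((S -> not P) xor (Q -> not R)) xor not P = False xor False = False
Thus Statement 2 is false.

Statement 3: Formalization: ((Q nand S) xor (not P nand R)) iff ((not P nor Q) nand S)

Q nand S = False nand False = True
not P = not True = False
not P nand R = False nand False = True
(Q nand S) xor (not P nand R) = True xor True = False
not P = not True = False
not P nor Q = False nor False = True
(not P nor Q) nand S = True nand False = True
((Q nand S) xor (not P nand R)) iff ((not P nor Q) nand S) = False iff True = False
So Statement 3 is false.

Count: 0.

0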